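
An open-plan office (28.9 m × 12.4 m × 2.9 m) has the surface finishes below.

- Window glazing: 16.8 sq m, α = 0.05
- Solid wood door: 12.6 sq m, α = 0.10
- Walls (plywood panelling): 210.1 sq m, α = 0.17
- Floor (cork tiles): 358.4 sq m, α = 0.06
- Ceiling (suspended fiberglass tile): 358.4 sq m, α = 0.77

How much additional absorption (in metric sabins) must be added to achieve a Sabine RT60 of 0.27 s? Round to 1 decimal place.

Total absorption A₁ = 16.8*0.05 + 12.6*0.10 + 210.1*0.17 + 358.4*0.06 + 358.4*0.77
  = 0.840 + 1.260 + 35.717 + 21.504 + 275.968 = 335.289 sq m sabins.
V = 1039.244 m³. Required absorption A₂ = 0.161 × 1039.244 / 0.27 = 619.697 sabins.
Additional absorption ΔA = 619.697 − 335.289 = 284.4 sabins.

284.4 sabins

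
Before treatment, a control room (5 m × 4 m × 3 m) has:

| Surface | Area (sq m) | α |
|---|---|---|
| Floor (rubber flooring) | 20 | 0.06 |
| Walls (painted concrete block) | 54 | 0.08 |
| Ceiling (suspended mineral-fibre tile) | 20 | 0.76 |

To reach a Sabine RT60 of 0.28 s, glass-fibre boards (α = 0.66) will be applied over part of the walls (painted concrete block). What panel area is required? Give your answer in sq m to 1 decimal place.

23.8

Equivalent absorption area: A₁ = 20*0.06 + 54*0.08 + 20*0.76 = 20.720 sq m.
V = 60 m³. Target absorption A₂ = 0.161 × 60 / 0.28 = 34.500 sabins.
ΔA needed = 34.500 − 20.720 = 13.780 sabins.
Each sq m of panel replacing the walls (painted concrete block) adds (0.66 − 0.08) = 0.58 sabins.
Area = ΔA/Δα = 13.780/0.58 = 23.8 sq m.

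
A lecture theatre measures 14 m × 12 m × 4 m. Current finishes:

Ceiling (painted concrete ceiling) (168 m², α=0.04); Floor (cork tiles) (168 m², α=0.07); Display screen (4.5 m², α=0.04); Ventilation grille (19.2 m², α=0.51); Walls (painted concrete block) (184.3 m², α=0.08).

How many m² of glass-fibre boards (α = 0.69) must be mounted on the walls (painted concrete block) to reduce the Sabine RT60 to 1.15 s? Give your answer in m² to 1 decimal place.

83.4

A₁ = Σ Sᵢαᵢ = 168·0.04 + 168·0.07 + 4.5·0.04 + 19.2·0.51 + 184.3·0.08 = 43.196 sabins.
Required A₂ = 0.161·672/1.15 = 94.080 sabins.
Absorption to add: 94.080 − 43.196 = 50.884 sabins.
Each m² of panel replacing the walls (painted concrete block) adds (0.69 − 0.08) = 0.61 sabins.
Area = ΔA/Δα = 50.884/0.61 = 83.4 m².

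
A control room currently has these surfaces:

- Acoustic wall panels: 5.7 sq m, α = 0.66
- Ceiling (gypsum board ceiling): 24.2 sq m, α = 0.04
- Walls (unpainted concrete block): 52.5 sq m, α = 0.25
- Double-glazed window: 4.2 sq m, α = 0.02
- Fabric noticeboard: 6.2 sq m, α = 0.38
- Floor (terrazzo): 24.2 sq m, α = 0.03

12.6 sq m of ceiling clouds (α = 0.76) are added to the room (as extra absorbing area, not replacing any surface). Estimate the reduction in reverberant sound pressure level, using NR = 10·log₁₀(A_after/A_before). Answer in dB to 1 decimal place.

1.6 dB

Summing Sᵢαᵢ: 3.762 + 0.968 + 13.125 + 0.084 + 2.356 + 0.726 → A_before = 21.021 sabins.
Added absorption = 12.6 × 0.76 = 9.576 sabins.
New total A_after = 30.597 sabins.
NR = 10·log₁₀(30.597/21.021) = 1.6 dB.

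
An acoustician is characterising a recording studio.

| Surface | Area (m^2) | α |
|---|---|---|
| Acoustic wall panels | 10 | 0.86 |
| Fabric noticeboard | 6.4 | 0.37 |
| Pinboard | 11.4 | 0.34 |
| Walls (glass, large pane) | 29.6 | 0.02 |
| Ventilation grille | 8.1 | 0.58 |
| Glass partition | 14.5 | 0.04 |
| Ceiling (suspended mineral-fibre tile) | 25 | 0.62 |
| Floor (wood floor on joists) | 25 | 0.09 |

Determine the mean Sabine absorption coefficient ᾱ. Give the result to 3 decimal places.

0.296

S = Σ Sᵢ = 10 + 6.4 + 11.4 + 29.6 + 8.1 + 14.5 + 25 + 25 = 130.0 m^2.
Weighted sum Σ Sα = 38.464.
ᾱ = A/S = 0.296.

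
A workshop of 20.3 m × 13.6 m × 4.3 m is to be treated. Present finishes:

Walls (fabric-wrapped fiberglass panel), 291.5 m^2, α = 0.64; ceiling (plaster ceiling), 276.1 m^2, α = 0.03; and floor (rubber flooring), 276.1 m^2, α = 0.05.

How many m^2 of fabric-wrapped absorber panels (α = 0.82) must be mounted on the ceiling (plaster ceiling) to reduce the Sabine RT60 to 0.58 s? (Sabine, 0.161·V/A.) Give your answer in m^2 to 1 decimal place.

153.0

Total absorption A₁ = 291.5*0.64 + 276.1*0.03 + 276.1*0.05
  = 186.560 + 8.283 + 13.805 = 208.648 m^2 sabins.
V = 1187.144 m³. Target absorption A₂ = 0.161 × 1187.144 / 0.58 = 329.535 sabins.
ΔA needed = 329.535 − 208.648 = 120.887 sabins.
Net gain per m^2: Δα = 0.82 − 0.03 = 0.79.
Panel area = 120.887 / 0.79 = 153.0 m^2.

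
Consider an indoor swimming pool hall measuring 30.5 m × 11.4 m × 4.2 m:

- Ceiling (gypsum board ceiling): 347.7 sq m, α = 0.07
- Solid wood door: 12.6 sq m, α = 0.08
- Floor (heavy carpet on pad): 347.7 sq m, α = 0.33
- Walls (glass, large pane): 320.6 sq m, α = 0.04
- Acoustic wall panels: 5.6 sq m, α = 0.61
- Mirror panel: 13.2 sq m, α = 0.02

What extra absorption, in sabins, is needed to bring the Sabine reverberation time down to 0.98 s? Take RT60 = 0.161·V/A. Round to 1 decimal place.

83.3 sabins

Total absorption A₁ = 347.7*0.07 + 12.6*0.08 + 347.7*0.33 + 320.6*0.04 + 5.6*0.61 + 13.2*0.02
  = 24.339 + 1.008 + 114.741 + 12.824 + 3.416 + 0.264 = 156.592 sq m sabins.
Target A₂ = 0.161·1460.34/0.98 = 239.913 sabins (V = 1460.34 m³).
Shortfall: 239.913 − 156.592 = 83.3 sabins.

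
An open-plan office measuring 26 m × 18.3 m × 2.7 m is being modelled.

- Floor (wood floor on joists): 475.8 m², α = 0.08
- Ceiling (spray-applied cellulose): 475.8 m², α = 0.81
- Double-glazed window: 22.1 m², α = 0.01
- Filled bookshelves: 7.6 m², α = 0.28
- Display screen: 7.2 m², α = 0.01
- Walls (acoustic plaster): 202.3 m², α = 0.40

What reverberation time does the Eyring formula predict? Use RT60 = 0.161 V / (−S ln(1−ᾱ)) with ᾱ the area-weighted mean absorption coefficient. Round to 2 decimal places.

0.31 s

S = Σ Sᵢ = 1190.8 m².
Σ(Sᵢαᵢ) = 475.8×0.08 + 475.8×0.81 + 22.1×0.01 + 7.6×0.28 + 7.2×0.01 + 202.3×0.40 = 506.803.
ᾱ = 506.803 / 1190.8 = 0.4256.
Eyring denominator: −S ln(1−ᾱ) = 660.214.
V = 26 × 18.3 × 2.7 = 1284.66 m³.
RT60 = 0.161 × 1284.66 / 660.214 = 0.31 s.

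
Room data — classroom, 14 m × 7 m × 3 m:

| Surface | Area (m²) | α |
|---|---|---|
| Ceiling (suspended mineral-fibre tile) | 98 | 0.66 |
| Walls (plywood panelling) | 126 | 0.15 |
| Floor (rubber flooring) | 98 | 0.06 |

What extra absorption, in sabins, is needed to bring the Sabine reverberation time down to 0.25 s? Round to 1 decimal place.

Total absorption A₁ = 98*0.66 + 126*0.15 + 98*0.06
  = 64.680 + 18.900 + 5.880 = 89.460 m² sabins.
Target A₂ = 0.161·294/0.25 = 189.336 sabins (V = 294 m³).
Additional absorption ΔA = 189.336 − 89.460 = 99.9 sabins.

99.9 sabins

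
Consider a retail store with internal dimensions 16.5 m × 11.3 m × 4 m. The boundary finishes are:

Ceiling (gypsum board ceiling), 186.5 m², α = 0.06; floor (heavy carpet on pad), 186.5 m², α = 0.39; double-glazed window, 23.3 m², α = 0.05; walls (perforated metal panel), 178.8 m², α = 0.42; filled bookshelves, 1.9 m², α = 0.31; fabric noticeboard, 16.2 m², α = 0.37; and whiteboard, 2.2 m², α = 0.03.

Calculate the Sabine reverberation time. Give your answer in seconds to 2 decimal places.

0.72 s

Summing Sᵢαᵢ: 11.190 + 72.735 + 1.165 + 75.096 + 0.589 + 5.994 + 0.066 → A = 166.835 sabins.
Volume V = 16.5 × 11.3 × 4 = 745.8 m³.
RT60 = 0.161 · V / A = 0.161 × 745.8 / 166.835 = 0.72 s.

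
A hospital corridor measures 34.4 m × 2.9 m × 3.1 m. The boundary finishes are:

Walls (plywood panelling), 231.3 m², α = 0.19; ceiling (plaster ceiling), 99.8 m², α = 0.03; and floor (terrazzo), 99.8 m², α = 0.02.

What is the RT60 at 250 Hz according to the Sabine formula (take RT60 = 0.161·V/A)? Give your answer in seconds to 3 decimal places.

1.017 sec

Summing Sᵢαᵢ: 43.947 + 2.994 + 1.996 → A = 48.937 sabins.
V = 34.4·2.9·3.1 = 309.256 m³.
Sabine: RT60 = 0.161 × 309.256 / 48.937 = 1.017 s.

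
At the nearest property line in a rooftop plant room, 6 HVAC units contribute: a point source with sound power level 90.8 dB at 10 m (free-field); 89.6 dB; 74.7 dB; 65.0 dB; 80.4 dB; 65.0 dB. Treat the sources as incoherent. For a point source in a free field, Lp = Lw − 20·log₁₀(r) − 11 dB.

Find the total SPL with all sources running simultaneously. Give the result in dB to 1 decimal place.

Source at 10 m: Lp = 90.8 − 20·log₁₀(10) − 11 = 59.8 dB.
Converting to relative power and adding: 10^(59.8/10) + 10^(89.6/10) + 10^(74.7/10) + 10^(65.0/10) + 10^(80.4/10) + 10^(65.0/10) = 1.058e+09.
L_total = 10·log₁₀(1.058e+09) = 90.2 dB.

90.2 dB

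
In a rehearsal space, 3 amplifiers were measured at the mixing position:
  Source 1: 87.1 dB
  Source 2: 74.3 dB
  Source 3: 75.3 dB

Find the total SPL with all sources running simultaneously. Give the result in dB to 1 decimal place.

87.6 dB

Converting to relative power and adding: 10^(87.1/10) + 10^(74.3/10) + 10^(75.3/10) = 5.737e+08.
Combined level = 10 log₁₀(5.737e+08) = 87.6 dB.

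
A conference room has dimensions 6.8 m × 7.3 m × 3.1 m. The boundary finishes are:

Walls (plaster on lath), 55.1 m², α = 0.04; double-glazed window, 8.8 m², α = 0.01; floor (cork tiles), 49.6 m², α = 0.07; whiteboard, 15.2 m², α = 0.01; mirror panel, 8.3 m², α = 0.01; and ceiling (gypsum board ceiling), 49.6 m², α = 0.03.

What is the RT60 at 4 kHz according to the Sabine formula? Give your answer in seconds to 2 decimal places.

3.31 sec

A = Σ Sᵢαᵢ = 55.1×0.04 + 8.8×0.01 + 49.6×0.07 + 15.2×0.01 + 8.3×0.01 + 49.6×0.03 = 7.487 sabins.
Room volume: 153.884 m³.
RT60 = 0.161 · V / A = 0.161 × 153.884 / 7.487 = 3.31 s.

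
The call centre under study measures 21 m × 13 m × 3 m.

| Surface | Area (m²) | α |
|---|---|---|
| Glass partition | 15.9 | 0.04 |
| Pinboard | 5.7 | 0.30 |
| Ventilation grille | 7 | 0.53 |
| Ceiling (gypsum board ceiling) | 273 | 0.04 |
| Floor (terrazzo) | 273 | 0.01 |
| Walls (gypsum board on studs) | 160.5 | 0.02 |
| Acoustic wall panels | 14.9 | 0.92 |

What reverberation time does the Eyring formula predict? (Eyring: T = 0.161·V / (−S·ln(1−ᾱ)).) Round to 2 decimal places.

S = Σ Sᵢ = 750.0 m².
Absorption A = 15.9·0.04 + 5.7·0.30 + 7·0.53 + 273·0.04 + 273·0.01 + 160.5·0.02 + 14.9·0.92 = 36.624 sabins.
ᾱ = 36.624 / 750.0 = 0.0488.
Eyring denominator: −S ln(1−ᾱ) = 37.523.
V = 21 × 13 × 3 = 819 m³.
RT60 = 0.161 × 819 / 37.523 = 3.51 s.

3.51 s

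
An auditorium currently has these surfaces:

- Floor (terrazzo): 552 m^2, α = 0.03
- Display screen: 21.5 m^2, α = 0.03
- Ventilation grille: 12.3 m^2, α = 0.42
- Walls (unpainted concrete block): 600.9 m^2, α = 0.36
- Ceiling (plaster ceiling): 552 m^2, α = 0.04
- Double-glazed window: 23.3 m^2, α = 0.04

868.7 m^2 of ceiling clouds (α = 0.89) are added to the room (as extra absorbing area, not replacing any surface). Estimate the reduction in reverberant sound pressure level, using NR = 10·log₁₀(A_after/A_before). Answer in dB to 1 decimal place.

Total absorption A_before = 552×0.03 + 21.5×0.03 + 12.3×0.42 + 600.9×0.36 + 552×0.04 + 23.3×0.04
  = 16.560 + 0.645 + 5.166 + 216.324 + 22.080 + 0.932 = 261.707 m^2 sabins.
Added absorption = 868.7 × 0.89 = 773.143 sabins.
New total A_after = 1034.850 sabins.
NR = 10·log₁₀(1034.850/261.707) = 6.0 dB.

6.0 dB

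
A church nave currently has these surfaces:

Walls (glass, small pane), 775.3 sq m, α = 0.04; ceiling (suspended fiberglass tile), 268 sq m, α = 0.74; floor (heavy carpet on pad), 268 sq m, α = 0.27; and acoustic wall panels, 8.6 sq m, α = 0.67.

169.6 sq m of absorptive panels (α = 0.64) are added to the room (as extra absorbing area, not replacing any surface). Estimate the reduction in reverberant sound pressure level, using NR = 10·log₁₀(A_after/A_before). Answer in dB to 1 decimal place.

Equivalent absorption area: A_before = 775.3*0.04 + 268*0.74 + 268*0.27 + 8.6*0.67 = 307.454 sq m.
Added absorption = 169.6 × 0.64 = 108.544 sabins.
New total A_after = 415.998 sabins.
Reduction = 10 log₁₀(A_after/A_before) = 10 log₁₀(1.3530) = 1.3 dB.

1.3 dB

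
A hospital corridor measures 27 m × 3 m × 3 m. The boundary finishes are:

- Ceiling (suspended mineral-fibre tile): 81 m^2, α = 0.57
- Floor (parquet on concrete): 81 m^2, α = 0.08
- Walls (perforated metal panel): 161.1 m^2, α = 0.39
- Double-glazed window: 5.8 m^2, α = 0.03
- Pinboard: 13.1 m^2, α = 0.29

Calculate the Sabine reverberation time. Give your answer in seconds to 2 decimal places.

Summing Sᵢαᵢ: 46.170 + 6.480 + 62.829 + 0.174 + 3.799 → A = 119.452 sabins.
Room volume: 243 m³.
RT60 = 0.161 · V / A = 0.161 × 243 / 119.452 = 0.33 s.

0.33 sec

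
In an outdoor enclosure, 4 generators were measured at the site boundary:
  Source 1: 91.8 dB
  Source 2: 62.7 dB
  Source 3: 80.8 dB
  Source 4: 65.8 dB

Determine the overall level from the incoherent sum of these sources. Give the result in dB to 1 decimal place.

92.1 dB

Σ 10^(Lᵢ/10) = 1.639e+09.
Combined level = 10 log₁₀(1.639e+09) = 92.1 dB.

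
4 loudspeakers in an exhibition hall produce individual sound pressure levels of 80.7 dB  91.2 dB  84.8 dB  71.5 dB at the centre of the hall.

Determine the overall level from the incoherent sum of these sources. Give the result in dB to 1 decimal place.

Σ 10^(Lᵢ/10) = 1.752e+09.
Combined level = 10 log₁₀(1.752e+09) = 92.4 dB.

92.4 dB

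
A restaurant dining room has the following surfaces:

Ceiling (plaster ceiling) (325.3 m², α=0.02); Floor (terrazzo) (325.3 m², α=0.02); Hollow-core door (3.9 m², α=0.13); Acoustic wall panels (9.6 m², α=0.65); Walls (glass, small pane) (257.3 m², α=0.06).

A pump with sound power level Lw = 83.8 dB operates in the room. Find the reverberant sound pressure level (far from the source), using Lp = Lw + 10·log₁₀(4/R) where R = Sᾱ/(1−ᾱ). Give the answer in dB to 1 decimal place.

Σ(Sᵢαᵢ) = 325.3·0.02 + 325.3·0.02 + 3.9·0.13 + 9.6·0.65 + 257.3·0.06 = 35.197; total area S = 921.4 m².
ᾱ = 35.197/921.4 = 0.0382; R = Sᾱ/(1−ᾱ) = 35.197/(1−0.0382) = 36.595 m².
Lp = 83.8 + 10·log₁₀(4/36.595) = 83.8 + (-9.61) = 74.2 dB.

74.2 dB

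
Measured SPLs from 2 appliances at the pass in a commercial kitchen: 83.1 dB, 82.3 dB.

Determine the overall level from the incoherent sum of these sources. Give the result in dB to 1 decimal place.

Σ 10^(Lᵢ/10) = 3.74e+08.
Back to dB: 10·log₁₀ Σ = 85.7 dB.

85.7 dB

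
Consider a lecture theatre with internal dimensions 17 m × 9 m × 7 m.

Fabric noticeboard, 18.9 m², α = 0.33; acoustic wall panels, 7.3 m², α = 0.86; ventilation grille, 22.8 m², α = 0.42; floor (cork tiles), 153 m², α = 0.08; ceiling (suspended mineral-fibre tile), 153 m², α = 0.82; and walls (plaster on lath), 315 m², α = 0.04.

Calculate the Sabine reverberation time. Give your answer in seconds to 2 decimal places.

Summing Sᵢαᵢ: 6.237 + 6.278 + 9.576 + 12.240 + 125.460 + 12.600 → A = 172.391 sabins.
Volume V = 17 × 9 × 7 = 1071 m³.
T = 0.161 V/A = 0.161·1071/172.391 = 1.00 s.

1.00 seconds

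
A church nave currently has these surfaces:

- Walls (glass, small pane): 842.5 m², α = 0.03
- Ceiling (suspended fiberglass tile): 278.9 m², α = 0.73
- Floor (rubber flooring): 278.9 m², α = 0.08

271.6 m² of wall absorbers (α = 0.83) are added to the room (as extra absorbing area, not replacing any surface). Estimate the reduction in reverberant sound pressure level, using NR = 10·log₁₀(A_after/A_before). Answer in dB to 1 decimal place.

2.8 dB

Equivalent absorption area: A_before = 842.5×0.03 + 278.9×0.73 + 278.9×0.08 = 251.184 m².
Treatment contributes 271.6·0.83 = 225.428 sabins.
New total A_after = 476.612 sabins.
Reduction = 10 log₁₀(A_after/A_before) = 10 log₁₀(1.8975) = 2.8 dB.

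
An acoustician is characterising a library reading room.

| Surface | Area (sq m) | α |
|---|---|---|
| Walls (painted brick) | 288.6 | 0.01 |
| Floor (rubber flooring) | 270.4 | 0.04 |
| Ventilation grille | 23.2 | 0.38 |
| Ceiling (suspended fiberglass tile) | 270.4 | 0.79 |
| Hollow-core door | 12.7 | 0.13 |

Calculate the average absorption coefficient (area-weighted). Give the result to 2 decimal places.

0.27

Total surface area S = 865.3 sq m.
A = 288.6*0.01 + 270.4*0.04 + 23.2*0.38 + 270.4*0.79 + 12.7*0.13 = 237.785 sabins.
ᾱ = 237.785 / 865.3 = 0.27.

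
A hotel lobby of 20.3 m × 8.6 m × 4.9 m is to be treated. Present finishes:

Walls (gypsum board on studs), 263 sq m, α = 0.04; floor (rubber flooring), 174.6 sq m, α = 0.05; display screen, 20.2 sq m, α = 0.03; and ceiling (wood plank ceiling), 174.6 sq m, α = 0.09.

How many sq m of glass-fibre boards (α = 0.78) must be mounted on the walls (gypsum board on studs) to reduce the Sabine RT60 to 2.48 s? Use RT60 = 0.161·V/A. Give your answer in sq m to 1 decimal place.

Equivalent absorption area: A₁ = 263×0.04 + 174.6×0.05 + 20.2×0.03 + 174.6×0.09 = 35.570 sq m.
V = 855.442 m³. Target absorption A₂ = 0.161 × 855.442 / 2.48 = 55.535 sabins.
Absorption to add: 55.535 − 35.570 = 19.965 sabins.
Each sq m of panel replacing the walls (gypsum board on studs) adds (0.78 − 0.04) = 0.74 sabins.
Panel area = 19.965 / 0.74 = 27.0 sq m.

27.0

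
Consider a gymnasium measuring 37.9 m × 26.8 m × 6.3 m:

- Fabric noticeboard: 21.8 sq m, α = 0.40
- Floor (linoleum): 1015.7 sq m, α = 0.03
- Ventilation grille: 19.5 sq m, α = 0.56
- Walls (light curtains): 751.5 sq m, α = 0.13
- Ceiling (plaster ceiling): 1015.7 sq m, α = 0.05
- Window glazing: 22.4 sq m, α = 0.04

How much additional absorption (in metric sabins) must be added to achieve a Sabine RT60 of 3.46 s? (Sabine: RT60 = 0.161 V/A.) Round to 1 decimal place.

A₁ = Σ Sᵢαᵢ = 21.8*0.40 + 1015.7*0.03 + 19.5*0.56 + 751.5*0.13 + 1015.7*0.05 + 22.4*0.04 = 199.487 sabins.
Target A₂ = 0.161·6399.036/3.46 = 297.759 sabins (V = 6399.036 m³).
Additional absorption ΔA = 297.759 − 199.487 = 98.3 sabins.

98.3 sabins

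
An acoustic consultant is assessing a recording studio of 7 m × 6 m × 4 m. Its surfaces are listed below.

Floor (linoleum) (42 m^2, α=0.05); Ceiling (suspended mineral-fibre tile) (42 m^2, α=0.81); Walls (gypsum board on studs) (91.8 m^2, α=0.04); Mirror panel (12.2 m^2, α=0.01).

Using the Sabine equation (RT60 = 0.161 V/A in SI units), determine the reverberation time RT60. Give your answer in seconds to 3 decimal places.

A = Σ Sᵢαᵢ = 42×0.05 + 42×0.81 + 91.8×0.04 + 12.2×0.01 = 39.914 sabins.
V = 7·6·4 = 168 m³.
RT60 = 0.161 · V / A = 0.161 × 168 / 39.914 = 0.678 s.

0.678 s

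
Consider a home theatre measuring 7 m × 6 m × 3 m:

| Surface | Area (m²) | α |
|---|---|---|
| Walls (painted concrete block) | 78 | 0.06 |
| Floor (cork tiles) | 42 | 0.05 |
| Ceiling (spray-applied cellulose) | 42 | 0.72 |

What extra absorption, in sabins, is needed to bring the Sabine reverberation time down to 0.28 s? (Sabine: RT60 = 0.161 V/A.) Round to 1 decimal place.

A₁ = Σ Sᵢαᵢ = 78·0.06 + 42·0.05 + 42·0.72 = 37.020 sabins.
For T = 0.28 s, need A₂ = 0.161·V/T = 0.161·126/0.28 = 72.450 sabins.
ΔA = A₂ − A₁ = 72.450 − 37.020 = 35.4 sabins.

35.4 sabins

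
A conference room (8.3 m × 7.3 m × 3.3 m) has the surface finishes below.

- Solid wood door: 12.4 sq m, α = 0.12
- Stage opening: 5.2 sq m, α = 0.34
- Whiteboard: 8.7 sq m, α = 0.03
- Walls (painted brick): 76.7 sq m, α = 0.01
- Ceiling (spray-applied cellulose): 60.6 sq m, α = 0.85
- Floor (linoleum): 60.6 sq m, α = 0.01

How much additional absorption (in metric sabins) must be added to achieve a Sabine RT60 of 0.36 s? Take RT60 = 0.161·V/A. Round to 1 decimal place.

A₁ = Σ Sᵢαᵢ = 12.4×0.12 + 5.2×0.34 + 8.7×0.03 + 76.7×0.01 + 60.6×0.85 + 60.6×0.01 = 56.400 sabins.
Target A₂ = 0.161·199.947/0.36 = 89.421 sabins (V = 199.947 m³).
ΔA = A₂ − A₁ = 89.421 − 56.400 = 33.0 sabins.

33.0 sabins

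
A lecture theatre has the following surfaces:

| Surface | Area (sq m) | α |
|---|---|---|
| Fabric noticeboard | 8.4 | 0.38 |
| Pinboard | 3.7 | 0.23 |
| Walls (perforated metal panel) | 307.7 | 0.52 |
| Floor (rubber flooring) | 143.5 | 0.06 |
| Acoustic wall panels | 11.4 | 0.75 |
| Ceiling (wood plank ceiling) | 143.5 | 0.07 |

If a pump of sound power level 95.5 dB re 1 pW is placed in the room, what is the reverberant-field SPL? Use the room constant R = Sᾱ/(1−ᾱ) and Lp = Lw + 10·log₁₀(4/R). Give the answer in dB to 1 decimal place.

77.1 dB

A = 191.252 sabins; S = 618.2 sq m.
ᾱ = 191.252/618.2 = 0.3094; R = Sᾱ/(1−ᾱ) = 191.252/(1−0.3094) = 276.936 sq m.
Lp = 95.5 + 10·log₁₀(4/276.936) = 95.5 + (-18.40) = 77.1 dB.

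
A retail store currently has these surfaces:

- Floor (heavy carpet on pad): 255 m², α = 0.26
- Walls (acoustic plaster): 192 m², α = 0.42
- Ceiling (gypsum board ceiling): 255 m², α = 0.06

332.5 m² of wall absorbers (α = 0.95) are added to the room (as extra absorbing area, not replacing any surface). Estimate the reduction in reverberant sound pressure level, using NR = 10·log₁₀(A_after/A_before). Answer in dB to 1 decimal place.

4.7 dB

Total absorption A_before = 255*0.26 + 192*0.42 + 255*0.06
  = 66.300 + 80.640 + 15.300 = 162.240 m² sabins.
Added absorption = 332.5 × 0.95 = 315.875 sabins.
New total A_after = 478.115 sabins.
NR = 10·log₁₀(478.115/162.240) = 4.7 dB.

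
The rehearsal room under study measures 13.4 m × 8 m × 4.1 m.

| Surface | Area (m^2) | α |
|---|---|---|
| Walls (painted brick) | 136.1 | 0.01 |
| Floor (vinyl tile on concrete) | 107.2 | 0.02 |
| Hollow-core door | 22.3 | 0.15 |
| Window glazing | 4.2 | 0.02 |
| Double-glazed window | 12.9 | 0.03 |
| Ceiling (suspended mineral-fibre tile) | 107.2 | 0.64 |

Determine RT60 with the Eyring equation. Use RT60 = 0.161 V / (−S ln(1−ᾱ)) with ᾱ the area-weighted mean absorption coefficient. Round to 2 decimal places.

Total surface area S = 136.1 + 107.2 + 22.3 + 4.2 + 12.9 + 107.2 = 389.9 m^2.
Absorption A = 136.1·0.01 + 107.2·0.02 + 22.3·0.15 + 4.2·0.02 + 12.9·0.03 + 107.2·0.64 = 75.929 sabins.
ᾱ = 75.929 / 389.9 = 0.1947.
Eyring denominator: −S ln(1−ᾱ) = 84.429.
V = 13.4 × 8 × 4.1 = 439.52 m³.
RT60 = 0.161 × 439.52 / 84.429 = 0.84 s.

0.84 s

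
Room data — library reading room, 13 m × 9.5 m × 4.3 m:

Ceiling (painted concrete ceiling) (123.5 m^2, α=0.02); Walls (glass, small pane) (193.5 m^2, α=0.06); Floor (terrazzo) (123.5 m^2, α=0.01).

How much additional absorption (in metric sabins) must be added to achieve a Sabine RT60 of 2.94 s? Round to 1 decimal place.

13.8 sabins

Equivalent absorption area: A₁ = 123.5×0.02 + 193.5×0.06 + 123.5×0.01 = 15.315 m^2.
V = 531.05 m³. Required absorption A₂ = 0.161 × 531.05 / 2.94 = 29.081 sabins.
Additional absorption ΔA = 29.081 − 15.315 = 13.8 sabins.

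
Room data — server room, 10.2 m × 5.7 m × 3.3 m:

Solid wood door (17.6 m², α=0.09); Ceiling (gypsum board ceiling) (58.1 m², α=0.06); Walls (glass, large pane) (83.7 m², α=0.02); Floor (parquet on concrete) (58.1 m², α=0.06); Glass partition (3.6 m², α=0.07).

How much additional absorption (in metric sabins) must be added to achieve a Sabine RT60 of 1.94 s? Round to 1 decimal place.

5.4 sabins

Total absorption A₁ = 17.6×0.09 + 58.1×0.06 + 83.7×0.02 + 58.1×0.06 + 3.6×0.07
  = 1.584 + 3.486 + 1.674 + 3.486 + 0.252 = 10.482 m² sabins.
For T = 1.94 s, need A₂ = 0.161·V/T = 0.161·191.862/1.94 = 15.923 sabins.
Additional absorption ΔA = 15.923 − 10.482 = 5.4 sabins.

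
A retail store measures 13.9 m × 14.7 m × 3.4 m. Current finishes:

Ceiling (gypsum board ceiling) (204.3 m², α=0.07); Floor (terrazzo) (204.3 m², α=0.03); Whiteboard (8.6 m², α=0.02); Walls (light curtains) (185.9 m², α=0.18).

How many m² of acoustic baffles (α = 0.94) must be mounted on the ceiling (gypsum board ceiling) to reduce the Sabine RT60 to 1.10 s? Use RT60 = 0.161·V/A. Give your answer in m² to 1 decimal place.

Equivalent absorption area: A₁ = 204.3*0.07 + 204.3*0.03 + 8.6*0.02 + 185.9*0.18 = 54.064 m².
Required A₂ = 0.161·694.722/1.10 = 101.682 sabins.
ΔA needed = 101.682 − 54.064 = 47.618 sabins.
Each m² of panel replacing the ceiling (gypsum board ceiling) adds (0.94 − 0.07) = 0.87 sabins.
Area = ΔA/Δα = 47.618/0.87 = 54.7 m².

54.7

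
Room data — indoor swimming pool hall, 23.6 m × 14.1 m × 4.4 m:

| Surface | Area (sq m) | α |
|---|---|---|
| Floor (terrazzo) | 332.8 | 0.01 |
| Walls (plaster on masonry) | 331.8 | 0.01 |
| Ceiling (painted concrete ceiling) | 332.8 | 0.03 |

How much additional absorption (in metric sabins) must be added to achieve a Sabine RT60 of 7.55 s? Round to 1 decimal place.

14.6 sabins

Total absorption A₁ = 332.8·0.01 + 331.8·0.01 + 332.8·0.03
  = 3.328 + 3.318 + 9.984 = 16.630 sq m sabins.
V = 1464.144 m³. Required absorption A₂ = 0.161 × 1464.144 / 7.55 = 31.222 sabins.
Additional absorption ΔA = 31.222 − 16.630 = 14.6 sabins.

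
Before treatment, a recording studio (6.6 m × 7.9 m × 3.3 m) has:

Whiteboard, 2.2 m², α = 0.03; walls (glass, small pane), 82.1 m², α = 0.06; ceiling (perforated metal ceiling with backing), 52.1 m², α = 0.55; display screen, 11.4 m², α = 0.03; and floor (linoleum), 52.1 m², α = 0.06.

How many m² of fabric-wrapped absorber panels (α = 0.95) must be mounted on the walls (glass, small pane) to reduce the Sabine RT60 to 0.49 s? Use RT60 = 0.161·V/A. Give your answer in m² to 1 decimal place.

A₁ = Σ Sᵢαᵢ = 2.2*0.03 + 82.1*0.06 + 52.1*0.55 + 11.4*0.03 + 52.1*0.06 = 37.115 sabins.
Required A₂ = 0.161·172.062/0.49 = 56.535 sabins.
ΔA needed = 56.535 − 37.115 = 19.420 sabins.
Net gain per m²: Δα = 0.95 − 0.06 = 0.89.
Area = ΔA/Δα = 19.420/0.89 = 21.8 m².

21.8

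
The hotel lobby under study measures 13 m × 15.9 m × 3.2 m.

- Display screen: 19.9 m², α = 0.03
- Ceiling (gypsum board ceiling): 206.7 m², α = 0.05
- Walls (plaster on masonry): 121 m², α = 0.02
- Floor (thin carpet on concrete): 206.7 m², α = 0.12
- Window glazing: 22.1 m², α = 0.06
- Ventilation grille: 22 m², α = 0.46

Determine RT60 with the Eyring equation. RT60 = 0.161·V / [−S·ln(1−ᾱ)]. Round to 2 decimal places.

Total surface area S = 19.9 + 206.7 + 121 + 206.7 + 22.1 + 22 = 598.4 m².
Absorption A = 19.9·0.03 + 206.7·0.05 + 121·0.02 + 206.7·0.12 + 22.1·0.06 + 22·0.46 = 49.602 sabins.
ᾱ = 49.602 / 598.4 = 0.0829.
Eyring denominator: −S ln(1−ᾱ) = 51.785.
V = 13 × 15.9 × 3.2 = 661.44 m³.
RT60 = 0.161 × 661.44 / 51.785 = 2.06 s.

2.06 s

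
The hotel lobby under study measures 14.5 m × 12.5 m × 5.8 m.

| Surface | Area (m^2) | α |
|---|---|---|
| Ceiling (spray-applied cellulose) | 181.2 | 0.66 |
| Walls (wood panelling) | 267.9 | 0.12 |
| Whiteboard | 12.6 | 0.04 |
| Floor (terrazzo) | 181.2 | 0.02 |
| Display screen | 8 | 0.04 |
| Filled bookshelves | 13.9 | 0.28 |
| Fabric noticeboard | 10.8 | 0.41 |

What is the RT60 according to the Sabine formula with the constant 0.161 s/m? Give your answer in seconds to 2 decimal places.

A = Σ Sᵢαᵢ = 181.2·0.66 + 267.9·0.12 + 12.6·0.04 + 181.2·0.02 + 8·0.04 + 13.9·0.28 + 10.8·0.41 = 164.508 sabins.
Volume V = 14.5 × 12.5 × 5.8 = 1051.25 m³.
T = 0.161 V/A = 0.161·1051.25/164.508 = 1.03 s.

1.03 seconds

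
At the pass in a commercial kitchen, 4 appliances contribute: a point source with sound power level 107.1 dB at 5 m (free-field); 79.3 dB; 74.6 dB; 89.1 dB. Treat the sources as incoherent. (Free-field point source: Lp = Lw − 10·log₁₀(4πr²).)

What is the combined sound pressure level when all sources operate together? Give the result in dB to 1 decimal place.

Source at 5 m: Lp = 107.1 − 10·log₁₀(4π·5²) = 107.1 − 10·log₁₀(314.159) = 82.1 dB.
Converting to relative power and adding: 10^(82.1/10) + 10^(79.3/10) + 10^(74.6/10) + 10^(89.1/10) = 1.089e+09.
L_total = 10·log₁₀(1.089e+09) = 90.4 dB.

90.4 dB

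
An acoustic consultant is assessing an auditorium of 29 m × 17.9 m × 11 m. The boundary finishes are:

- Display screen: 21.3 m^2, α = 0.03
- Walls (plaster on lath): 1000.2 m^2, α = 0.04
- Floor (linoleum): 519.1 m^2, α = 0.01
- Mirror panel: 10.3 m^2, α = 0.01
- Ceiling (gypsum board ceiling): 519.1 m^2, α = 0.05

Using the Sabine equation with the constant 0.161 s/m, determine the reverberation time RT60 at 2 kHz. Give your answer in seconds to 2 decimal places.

Equivalent absorption area: A = 21.3×0.03 + 1000.2×0.04 + 519.1×0.01 + 10.3×0.01 + 519.1×0.05 = 71.896 m^2.
Volume V = 29 × 17.9 × 11 = 5710.1 m³.
T = 0.161 V/A = 0.161·5710.1/71.896 = 12.79 s.

12.79 seconds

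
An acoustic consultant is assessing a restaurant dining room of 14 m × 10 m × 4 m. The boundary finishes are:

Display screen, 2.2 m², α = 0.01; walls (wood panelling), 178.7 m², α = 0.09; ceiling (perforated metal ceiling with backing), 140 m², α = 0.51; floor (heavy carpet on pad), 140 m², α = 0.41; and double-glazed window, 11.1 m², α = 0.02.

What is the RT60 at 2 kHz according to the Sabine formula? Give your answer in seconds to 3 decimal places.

0.621 seconds

Equivalent absorption area: A = 2.2·0.01 + 178.7·0.09 + 140·0.51 + 140·0.41 + 11.1·0.02 = 145.127 m².
Room volume: 560 m³.
T = 0.161 V/A = 0.161·560/145.127 = 0.621 s.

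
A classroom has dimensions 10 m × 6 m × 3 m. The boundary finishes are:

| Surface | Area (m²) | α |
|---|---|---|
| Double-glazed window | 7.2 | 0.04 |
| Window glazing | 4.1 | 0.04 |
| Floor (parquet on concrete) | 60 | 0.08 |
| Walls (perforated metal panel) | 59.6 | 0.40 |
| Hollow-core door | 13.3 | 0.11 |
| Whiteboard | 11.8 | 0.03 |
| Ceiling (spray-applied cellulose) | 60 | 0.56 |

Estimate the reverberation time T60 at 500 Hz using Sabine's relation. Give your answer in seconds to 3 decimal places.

0.449 s

Total absorption A = 7.2·0.04 + 4.1·0.04 + 60·0.08 + 59.6·0.40 + 13.3·0.11 + 11.8·0.03 + 60·0.56
  = 0.288 + 0.164 + 4.800 + 23.840 + 1.463 + 0.354 + 33.600 = 64.509 m² sabins.
Room volume: 180 m³.
T = 0.161 V/A = 0.161·180/64.509 = 0.449 s.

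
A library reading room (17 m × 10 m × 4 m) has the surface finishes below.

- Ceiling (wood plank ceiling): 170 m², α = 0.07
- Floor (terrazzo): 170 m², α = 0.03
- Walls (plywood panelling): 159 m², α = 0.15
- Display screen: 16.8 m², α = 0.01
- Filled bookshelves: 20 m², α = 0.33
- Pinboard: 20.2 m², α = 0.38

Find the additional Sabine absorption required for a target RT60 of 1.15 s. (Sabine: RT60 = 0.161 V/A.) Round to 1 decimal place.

Total absorption A₁ = 170*0.07 + 170*0.03 + 159*0.15 + 16.8*0.01 + 20*0.33 + 20.2*0.38
  = 11.900 + 5.100 + 23.850 + 0.168 + 6.600 + 7.676 = 55.294 m² sabins.
V = 680 m³. Required absorption A₂ = 0.161 × 680 / 1.15 = 95.200 sabins.
Additional absorption ΔA = 95.200 − 55.294 = 39.9 sabins.

39.9 sabins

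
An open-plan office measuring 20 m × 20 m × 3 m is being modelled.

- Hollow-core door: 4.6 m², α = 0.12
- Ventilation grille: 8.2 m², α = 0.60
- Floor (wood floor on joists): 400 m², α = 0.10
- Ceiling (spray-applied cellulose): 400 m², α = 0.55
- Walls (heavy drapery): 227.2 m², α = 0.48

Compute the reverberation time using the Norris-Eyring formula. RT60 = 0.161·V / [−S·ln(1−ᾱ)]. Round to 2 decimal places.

0.42 seconds

Total surface area S = 4.6 + 8.2 + 400 + 400 + 227.2 = 1040.0 m².
Absorption A = 4.6×0.12 + 8.2×0.60 + 400×0.10 + 400×0.55 + 227.2×0.48 = 374.528 sabins.
Mean coefficient ᾱ = A/S = 0.3601.
−S·ln(1−ᾱ) = −1040.0 × ln(1 − 0.3601) = 464.301.
V = 20 × 20 × 3 = 1200 m³.
T = 0.161·V/[−S·ln(1−ᾱ)] = 0.161·1200/464.301 = 0.42 s.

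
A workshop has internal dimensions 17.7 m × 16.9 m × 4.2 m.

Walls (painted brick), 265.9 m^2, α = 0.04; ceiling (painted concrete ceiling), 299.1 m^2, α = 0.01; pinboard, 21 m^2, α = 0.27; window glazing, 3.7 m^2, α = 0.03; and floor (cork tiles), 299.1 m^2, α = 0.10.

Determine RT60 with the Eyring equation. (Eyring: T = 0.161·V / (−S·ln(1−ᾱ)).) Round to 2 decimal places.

3.99 s

Total surface area S = 265.9 + 299.1 + 21 + 3.7 + 299.1 = 888.8 m^2.
Absorption A = 265.9·0.04 + 299.1·0.01 + 21·0.27 + 3.7·0.03 + 299.1·0.10 = 49.318 sabins.
Mean coefficient ᾱ = A/S = 0.0555.
−S·ln(1−ᾱ) = −888.8 × ln(1 − 0.0555) = 50.750.
V = 17.7 × 16.9 × 4.2 = 1256.346 m³.
T = 0.161·V/[−S·ln(1−ᾱ)] = 0.161·1256.346/50.750 = 3.99 s.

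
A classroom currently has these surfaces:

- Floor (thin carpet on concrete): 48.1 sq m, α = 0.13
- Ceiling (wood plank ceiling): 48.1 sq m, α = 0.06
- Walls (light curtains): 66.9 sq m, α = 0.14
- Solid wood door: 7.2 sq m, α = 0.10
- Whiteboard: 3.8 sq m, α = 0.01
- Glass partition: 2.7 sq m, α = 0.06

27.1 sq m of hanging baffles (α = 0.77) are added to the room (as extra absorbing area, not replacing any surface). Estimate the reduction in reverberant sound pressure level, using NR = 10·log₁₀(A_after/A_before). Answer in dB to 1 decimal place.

Summing Sᵢαᵢ: 6.253 + 2.886 + 9.366 + 0.720 + 0.038 + 0.162 → A_before = 19.425 sabins.
Treatment contributes 27.1·0.77 = 20.867 sabins.
New total A_after = 40.292 sabins.
NR = 10·log₁₀(40.292/19.425) = 3.2 dB.

3.2 dB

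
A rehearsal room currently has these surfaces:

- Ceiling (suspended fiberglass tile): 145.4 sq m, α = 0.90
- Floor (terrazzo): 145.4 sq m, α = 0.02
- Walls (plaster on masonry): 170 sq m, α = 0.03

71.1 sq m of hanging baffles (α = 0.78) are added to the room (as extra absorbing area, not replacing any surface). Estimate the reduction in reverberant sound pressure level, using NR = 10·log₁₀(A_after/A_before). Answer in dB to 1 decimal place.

1.5 dB

Total absorption A_before = 145.4·0.90 + 145.4·0.02 + 170·0.03
  = 130.860 + 2.908 + 5.100 = 138.868 sq m sabins.
Added absorption = 71.1 × 0.78 = 55.458 sabins.
New total A_after = 194.326 sabins.
Reduction = 10 log₁₀(A_after/A_before) = 10 log₁₀(1.3994) = 1.5 dB.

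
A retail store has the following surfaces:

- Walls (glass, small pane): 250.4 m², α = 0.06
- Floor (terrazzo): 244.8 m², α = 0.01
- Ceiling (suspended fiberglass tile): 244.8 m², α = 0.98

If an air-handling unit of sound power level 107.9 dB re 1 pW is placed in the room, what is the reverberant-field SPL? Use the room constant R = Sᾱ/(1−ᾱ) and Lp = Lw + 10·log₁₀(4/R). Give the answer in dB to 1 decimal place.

Σ(Sᵢαᵢ) = 250.4·0.06 + 244.8·0.01 + 244.8·0.98 = 257.376; total area S = 740.0 m².
ᾱ = 0.3478, so room constant R = A/(1−ᾱ) = 394.627 m².
Lp = Lw + 10 log₁₀(4/R) = 107.9 -19.94 = 88.0 dB.

88.0 dB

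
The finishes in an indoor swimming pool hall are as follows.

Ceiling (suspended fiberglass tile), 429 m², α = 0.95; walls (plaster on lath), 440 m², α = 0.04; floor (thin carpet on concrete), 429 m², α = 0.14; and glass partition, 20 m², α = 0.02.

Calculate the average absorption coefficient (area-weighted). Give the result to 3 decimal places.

0.368

S = Σ Sᵢ = 429 + 440 + 429 + 20 = 1318.0 m².
Σ(Sᵢαᵢ) = 429×0.95 + 440×0.04 + 429×0.14 + 20×0.02 = 485.610.
ᾱ = 485.610 / 1318.0 = 0.368.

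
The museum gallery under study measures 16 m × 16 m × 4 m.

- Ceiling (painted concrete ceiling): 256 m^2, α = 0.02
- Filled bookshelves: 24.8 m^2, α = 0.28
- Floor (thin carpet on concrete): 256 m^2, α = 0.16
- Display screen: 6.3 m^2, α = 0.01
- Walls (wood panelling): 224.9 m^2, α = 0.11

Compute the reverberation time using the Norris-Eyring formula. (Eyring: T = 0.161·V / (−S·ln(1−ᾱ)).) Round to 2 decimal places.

S = Σ Sᵢ = 768.0 m^2.
Σ(Sᵢαᵢ) = 256×0.02 + 24.8×0.28 + 256×0.16 + 6.3×0.01 + 224.9×0.11 = 77.826.
ᾱ = 77.826 / 768.0 = 0.1013.
−S·ln(1−ᾱ) = −768.0 × ln(1 − 0.1013) = 82.027.
V = 16 × 16 × 4 = 1024 m³.
T = 0.161·V/[−S·ln(1−ᾱ)] = 0.161·1024/82.027 = 2.01 s.

2.01 s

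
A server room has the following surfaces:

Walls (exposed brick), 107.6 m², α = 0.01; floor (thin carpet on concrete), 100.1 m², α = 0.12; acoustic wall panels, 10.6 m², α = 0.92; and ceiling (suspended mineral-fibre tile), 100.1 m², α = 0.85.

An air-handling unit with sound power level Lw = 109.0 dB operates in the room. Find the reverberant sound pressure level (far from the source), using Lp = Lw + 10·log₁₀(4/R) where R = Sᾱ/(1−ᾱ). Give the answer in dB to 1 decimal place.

A = 107.925 sabins; S = 318.4 m².
ᾱ = 107.925/318.4 = 0.3390; R = Sᾱ/(1−ᾱ) = 107.925/(1−0.3390) = 163.275 m².
Lp = Lw + 10 log₁₀(4/R) = 109.0 -16.11 = 92.9 dB.

92.9 dB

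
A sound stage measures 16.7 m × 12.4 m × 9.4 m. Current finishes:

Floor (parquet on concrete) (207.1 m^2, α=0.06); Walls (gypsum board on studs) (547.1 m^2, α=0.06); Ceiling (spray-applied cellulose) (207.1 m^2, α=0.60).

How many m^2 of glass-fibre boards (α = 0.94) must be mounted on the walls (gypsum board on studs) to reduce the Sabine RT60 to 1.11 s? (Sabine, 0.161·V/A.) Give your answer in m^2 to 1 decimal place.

128.2

Summing Sᵢαᵢ: 12.426 + 32.826 + 124.260 → A₁ = 169.512 sabins.
V = 1946.552 m³. Target absorption A₂ = 0.161 × 1946.552 / 1.11 = 282.338 sabins.
ΔA needed = 282.338 − 169.512 = 112.826 sabins.
Net gain per m^2: Δα = 0.94 − 0.06 = 0.88.
Area = ΔA/Δα = 112.826/0.88 = 128.2 m^2.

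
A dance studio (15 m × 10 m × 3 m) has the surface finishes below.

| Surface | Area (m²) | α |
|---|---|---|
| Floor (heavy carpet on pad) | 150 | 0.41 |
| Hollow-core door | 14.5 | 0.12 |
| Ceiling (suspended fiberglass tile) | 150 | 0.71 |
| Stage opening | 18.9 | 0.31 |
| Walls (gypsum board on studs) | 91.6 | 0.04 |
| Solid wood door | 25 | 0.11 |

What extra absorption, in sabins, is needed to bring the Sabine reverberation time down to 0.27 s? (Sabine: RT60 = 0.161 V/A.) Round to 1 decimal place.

86.3 sabins

Equivalent absorption area: A₁ = 150*0.41 + 14.5*0.12 + 150*0.71 + 18.9*0.31 + 91.6*0.04 + 25*0.11 = 182.013 m².
For T = 0.27 s, need A₂ = 0.161·V/T = 0.161·450/0.27 = 268.333 sabins.
Additional absorption ΔA = 268.333 − 182.013 = 86.3 sabins.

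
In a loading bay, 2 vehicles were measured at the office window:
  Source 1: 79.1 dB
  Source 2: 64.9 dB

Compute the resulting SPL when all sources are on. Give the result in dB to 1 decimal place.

Converting to relative power and adding: 10^(79.1/10) + 10^(64.9/10) = 8.437e+07.
Combined level = 10 log₁₀(8.437e+07) = 79.3 dB.

79.3 dB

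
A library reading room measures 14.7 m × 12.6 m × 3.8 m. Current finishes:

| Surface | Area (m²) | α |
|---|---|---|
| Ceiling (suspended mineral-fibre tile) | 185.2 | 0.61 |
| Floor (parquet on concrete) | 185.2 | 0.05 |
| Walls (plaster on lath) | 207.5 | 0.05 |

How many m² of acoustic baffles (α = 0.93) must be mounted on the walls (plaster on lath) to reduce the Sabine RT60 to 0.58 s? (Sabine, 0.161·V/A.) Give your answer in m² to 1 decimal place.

71.3

Summing Sᵢαᵢ: 112.972 + 9.260 + 10.375 → A₁ = 132.607 sabins.
V = 703.836 m³. Target absorption A₂ = 0.161 × 703.836 / 0.58 = 195.375 sabins.
Absorption to add: 195.375 − 132.607 = 62.768 sabins.
Net gain per m²: Δα = 0.93 − 0.05 = 0.88.
Panel area = 62.768 / 0.88 = 71.3 m².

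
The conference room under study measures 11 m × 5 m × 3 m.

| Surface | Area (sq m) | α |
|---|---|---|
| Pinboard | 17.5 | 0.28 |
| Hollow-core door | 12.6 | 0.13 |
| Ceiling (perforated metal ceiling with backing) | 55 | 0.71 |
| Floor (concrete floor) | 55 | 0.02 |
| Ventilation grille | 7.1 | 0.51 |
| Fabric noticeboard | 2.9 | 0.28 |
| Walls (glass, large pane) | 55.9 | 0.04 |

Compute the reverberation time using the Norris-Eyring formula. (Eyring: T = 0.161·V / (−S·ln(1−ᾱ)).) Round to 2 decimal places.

0.43 seconds

S = Σ Sᵢ = 206.0 sq m.
Absorption A = 17.5·0.28 + 12.6·0.13 + 55·0.71 + 55·0.02 + 7.1·0.51 + 2.9·0.28 + 55.9·0.04 = 53.357 sabins.
ᾱ = 53.357 / 206.0 = 0.2590.
−S·ln(1−ᾱ) = −206.0 × ln(1 − 0.2590) = 61.749.
V = 11 × 5 × 3 = 165 m³.
T = 0.161·V/[−S·ln(1−ᾱ)] = 0.161·165/61.749 = 0.43 s.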